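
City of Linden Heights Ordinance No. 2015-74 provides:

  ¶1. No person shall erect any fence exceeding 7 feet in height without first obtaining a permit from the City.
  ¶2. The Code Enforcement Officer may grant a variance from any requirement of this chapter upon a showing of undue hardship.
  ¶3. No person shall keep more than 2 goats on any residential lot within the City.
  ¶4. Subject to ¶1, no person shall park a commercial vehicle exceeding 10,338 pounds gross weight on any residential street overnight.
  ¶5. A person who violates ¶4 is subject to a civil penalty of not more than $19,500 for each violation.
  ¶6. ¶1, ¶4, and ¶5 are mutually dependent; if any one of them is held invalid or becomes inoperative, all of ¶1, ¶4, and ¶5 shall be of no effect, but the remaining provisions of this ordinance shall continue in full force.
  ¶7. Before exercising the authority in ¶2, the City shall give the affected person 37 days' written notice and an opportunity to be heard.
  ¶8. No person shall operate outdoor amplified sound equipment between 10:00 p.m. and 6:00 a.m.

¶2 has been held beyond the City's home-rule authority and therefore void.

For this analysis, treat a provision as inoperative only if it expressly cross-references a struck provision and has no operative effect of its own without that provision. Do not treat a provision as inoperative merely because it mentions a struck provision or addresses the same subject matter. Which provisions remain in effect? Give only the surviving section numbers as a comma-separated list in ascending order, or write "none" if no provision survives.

¶2 is struck. ¶7 has no operative effect of its own apart from ¶2 and is therefore inoperative. ¶6 ties ¶1, ¶4, and ¶5 together, but none of those is affected here; the remaining provisions continue in force under ¶6. The provisions still in force are ¶1, ¶3, ¶4, ¶5, ¶6, and ¶8.

1, 3, 4, 5, 6, 8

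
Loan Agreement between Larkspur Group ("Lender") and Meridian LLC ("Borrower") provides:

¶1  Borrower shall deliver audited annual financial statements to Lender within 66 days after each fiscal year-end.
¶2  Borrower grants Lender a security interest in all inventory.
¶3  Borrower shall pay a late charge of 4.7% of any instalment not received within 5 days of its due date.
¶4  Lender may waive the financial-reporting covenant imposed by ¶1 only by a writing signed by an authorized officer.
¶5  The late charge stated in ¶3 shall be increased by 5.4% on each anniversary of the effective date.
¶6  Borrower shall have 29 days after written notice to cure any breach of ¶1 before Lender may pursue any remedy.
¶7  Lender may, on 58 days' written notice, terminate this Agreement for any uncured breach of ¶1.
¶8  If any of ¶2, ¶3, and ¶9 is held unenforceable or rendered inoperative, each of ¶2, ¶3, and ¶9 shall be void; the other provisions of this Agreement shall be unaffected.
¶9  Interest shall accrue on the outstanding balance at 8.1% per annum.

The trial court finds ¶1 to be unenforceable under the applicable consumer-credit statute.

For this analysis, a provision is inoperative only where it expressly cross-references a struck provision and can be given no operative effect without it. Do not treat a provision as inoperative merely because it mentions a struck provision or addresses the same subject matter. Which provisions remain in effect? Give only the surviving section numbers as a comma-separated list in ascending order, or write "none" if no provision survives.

¶1 is struck. ¶4 has no operative effect of its own apart from ¶1 and is therefore inoperative. The only function of ¶6 is the cure period for breach of ¶1, so it cannot stand once ¶1 is removed. The only function of ¶7 is the termination right for breach of ¶1, so it cannot stand once ¶1 is removed. ¶8 ties ¶2, ¶3, and ¶9 together, but none of those is affected here; the remaining provisions continue in force under ¶8. The provisions still in force are ¶2, ¶3, ¶5, ¶8, and ¶9.

2, 3, 5, 8, 9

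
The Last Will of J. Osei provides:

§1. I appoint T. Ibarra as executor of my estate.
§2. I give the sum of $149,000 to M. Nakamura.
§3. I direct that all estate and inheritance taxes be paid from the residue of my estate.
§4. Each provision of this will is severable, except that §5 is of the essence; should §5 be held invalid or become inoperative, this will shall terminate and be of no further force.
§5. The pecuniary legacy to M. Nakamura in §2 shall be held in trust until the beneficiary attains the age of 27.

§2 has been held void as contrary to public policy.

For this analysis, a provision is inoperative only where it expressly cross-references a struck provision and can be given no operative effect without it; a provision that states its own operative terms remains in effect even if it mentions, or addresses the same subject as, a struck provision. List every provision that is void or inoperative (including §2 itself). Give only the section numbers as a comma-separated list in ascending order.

§2 is struck. §5 operates only by reference to §2, so it falls with §2. §4 makes §5 an essential term, and §5 has been rendered inoperative by the cascade; under §4, the entire will is therefore void. No provision of the will survives.

1, 2, 3, 4, 5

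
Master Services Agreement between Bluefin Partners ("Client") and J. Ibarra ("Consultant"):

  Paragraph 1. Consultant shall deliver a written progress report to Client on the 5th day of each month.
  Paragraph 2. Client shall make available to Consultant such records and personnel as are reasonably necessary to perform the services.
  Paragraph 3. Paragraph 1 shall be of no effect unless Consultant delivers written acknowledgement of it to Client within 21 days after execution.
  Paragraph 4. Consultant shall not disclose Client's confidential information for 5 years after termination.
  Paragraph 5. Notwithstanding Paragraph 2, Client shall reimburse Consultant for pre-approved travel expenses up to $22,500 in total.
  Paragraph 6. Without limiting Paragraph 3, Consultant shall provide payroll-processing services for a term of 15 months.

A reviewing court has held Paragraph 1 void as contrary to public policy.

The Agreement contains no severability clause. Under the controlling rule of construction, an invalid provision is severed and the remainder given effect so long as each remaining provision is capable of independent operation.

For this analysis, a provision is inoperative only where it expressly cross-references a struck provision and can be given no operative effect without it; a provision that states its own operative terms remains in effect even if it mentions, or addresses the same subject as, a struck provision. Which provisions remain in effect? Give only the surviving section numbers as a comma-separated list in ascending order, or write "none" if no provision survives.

Paragraph 1 is struck. The only function of Paragraph 3 is the acknowledgement condition for Paragraph 1, so it cannot stand once Paragraph 1 is removed. Although Paragraph 6 refers to Paragraph 3, its operative terms do not depend on Paragraph 3, so it remains in effect. With no severability clause, the stated default rule severs what cannot stand and enforces each remaining provision that can operate on its own. That leaves Paragraph 2, Paragraph 4, Paragraph 5, and Paragraph 6 in effect.

2, 4, 5, 6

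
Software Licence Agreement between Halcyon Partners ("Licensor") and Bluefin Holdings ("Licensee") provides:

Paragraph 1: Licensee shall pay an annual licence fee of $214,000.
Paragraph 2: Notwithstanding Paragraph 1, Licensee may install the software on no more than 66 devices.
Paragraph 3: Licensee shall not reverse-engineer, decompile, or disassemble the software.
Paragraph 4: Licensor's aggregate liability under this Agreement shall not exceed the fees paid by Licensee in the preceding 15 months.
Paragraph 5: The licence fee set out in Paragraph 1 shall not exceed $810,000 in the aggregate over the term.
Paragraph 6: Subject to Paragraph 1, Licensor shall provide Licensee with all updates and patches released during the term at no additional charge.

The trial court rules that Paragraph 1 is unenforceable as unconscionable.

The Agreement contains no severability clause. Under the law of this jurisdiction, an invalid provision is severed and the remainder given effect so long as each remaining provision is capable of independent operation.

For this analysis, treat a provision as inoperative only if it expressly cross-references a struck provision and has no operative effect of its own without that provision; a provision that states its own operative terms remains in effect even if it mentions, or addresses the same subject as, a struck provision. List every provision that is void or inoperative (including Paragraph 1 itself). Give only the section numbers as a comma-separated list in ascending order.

1, 5

Paragraph 1 is struck. Paragraph 5 has no operative effect of its own apart from Paragraph 1 and is therefore inoperative. Paragraph 6 mentions Paragraph 1 but its own obligation stands independently of Paragraph 1, so Paragraph 6 is not affected. Although Paragraph 2 refers to Paragraph 1, its operative terms do not depend on Paragraph 1, so it remains in effect. Under the stated default rule, only provisions that cannot operate independently fall away; the rest are enforced. Paragraph 2, Paragraph 3, Paragraph 4, and Paragraph 6 remain in effect.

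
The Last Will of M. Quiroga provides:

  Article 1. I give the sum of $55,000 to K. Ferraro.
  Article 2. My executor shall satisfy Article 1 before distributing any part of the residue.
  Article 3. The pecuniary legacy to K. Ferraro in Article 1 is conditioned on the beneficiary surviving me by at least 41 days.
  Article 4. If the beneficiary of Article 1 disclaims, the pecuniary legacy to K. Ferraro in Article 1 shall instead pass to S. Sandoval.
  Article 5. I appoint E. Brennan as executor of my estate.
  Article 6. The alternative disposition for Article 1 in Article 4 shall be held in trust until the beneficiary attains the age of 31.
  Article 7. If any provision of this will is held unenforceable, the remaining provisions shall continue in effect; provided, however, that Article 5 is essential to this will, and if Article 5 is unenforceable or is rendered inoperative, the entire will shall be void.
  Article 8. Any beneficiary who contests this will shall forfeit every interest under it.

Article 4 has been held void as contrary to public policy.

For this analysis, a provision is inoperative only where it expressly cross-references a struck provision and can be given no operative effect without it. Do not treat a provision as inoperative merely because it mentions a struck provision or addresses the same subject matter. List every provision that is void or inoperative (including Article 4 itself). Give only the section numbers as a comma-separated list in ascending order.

Article 4 is struck. Article 6 has no operative effect of its own apart from Article 4 and is therefore inoperative. Article 7 makes Article 5 an essential term, but Article 5 is unaffected, so the severability proviso in Article 7 preserves the remaining provisions. That leaves Article 1, Article 2, Article 3, Article 5, Article 7, and Article 8 in effect.

4, 6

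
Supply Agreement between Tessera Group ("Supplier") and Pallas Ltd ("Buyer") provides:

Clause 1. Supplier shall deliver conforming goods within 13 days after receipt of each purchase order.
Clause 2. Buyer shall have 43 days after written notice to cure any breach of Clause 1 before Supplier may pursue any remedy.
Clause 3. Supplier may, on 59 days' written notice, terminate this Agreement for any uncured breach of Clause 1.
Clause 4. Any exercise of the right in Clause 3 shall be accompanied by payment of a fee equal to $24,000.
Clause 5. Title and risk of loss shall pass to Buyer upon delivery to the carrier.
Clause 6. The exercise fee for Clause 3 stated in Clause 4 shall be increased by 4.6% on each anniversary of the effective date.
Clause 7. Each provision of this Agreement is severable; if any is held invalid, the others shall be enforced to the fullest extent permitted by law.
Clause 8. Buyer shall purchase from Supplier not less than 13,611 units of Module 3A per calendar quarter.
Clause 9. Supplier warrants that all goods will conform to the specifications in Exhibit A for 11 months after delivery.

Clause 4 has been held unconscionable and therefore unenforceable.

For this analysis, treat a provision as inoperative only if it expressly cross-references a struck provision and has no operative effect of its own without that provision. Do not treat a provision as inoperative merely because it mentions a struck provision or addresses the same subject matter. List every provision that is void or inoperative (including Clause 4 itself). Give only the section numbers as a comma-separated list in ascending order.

4, 6

Clause 4 is struck. Clause 6 does nothing except set the escalation of the exercise fee for Clause 3 by reference to Clause 4; with Clause 4 gone it has no independent effect and is inoperative. Under the severability clause in Clause 7, the remaining provisions continue in force. The provisions still in force are Clause 1, Clause 2, Clause 3, Clause 5, Clause 7, Clause 8, and Clause 9.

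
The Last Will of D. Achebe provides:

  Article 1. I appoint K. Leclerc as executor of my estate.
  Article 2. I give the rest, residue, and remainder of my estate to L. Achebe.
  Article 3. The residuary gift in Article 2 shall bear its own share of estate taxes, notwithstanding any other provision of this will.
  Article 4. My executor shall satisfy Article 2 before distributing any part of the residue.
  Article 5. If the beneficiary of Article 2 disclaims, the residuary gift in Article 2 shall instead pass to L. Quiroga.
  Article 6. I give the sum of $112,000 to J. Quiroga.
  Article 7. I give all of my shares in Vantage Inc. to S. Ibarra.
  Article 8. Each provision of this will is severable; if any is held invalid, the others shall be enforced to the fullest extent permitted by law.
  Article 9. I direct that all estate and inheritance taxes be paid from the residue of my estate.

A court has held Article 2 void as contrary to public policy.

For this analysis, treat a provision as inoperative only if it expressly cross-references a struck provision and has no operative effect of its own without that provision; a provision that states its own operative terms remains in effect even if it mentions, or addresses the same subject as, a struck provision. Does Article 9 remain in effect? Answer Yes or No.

Article 2 is struck. Article 3 has no operative effect of its own apart from Article 2 and is therefore inoperative. Article 4 merely fixes the priority direction for Article 2; with Article 2 gone it has nothing to operate on and falls away. Article 5 merely fixes the alternative disposition for Article 2; with Article 2 gone it has nothing to operate on and falls away. Article 8 is a severability clause and preserves every provision that can still be given independent effect. The provisions still in force are Article 1, Article 6, Article 7, Article 8, and Article 9. Article 9 is among the surviving provisions, so the answer is yes.

Yes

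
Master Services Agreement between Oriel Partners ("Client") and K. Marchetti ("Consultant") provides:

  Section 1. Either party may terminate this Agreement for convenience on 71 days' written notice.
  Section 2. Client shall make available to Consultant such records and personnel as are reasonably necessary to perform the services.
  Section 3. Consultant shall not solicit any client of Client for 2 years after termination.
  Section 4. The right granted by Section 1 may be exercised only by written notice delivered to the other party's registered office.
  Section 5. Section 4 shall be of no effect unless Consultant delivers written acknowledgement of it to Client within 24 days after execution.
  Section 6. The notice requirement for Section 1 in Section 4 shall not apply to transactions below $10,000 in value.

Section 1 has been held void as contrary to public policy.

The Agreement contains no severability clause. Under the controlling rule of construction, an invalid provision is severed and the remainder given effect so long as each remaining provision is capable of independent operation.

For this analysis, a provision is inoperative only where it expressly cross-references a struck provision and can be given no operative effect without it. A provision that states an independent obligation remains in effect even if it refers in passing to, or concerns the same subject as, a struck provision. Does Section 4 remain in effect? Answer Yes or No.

Section 1 is struck. Section 4 has no operative effect of its own apart from Section 1 and is therefore inoperative. The only function of Section 5 is the acknowledgement condition for Section 4, so it cannot stand once Section 4 is removed. Section 6 has no operative effect of its own apart from Section 4 and is therefore inoperative. With no severability clause, the stated default rule severs what cannot stand and enforces each remaining provision that can operate on its own. Section 2 and Section 3 remain in effect. Section 4 is among the inoperative provisions, so the answer is no.

No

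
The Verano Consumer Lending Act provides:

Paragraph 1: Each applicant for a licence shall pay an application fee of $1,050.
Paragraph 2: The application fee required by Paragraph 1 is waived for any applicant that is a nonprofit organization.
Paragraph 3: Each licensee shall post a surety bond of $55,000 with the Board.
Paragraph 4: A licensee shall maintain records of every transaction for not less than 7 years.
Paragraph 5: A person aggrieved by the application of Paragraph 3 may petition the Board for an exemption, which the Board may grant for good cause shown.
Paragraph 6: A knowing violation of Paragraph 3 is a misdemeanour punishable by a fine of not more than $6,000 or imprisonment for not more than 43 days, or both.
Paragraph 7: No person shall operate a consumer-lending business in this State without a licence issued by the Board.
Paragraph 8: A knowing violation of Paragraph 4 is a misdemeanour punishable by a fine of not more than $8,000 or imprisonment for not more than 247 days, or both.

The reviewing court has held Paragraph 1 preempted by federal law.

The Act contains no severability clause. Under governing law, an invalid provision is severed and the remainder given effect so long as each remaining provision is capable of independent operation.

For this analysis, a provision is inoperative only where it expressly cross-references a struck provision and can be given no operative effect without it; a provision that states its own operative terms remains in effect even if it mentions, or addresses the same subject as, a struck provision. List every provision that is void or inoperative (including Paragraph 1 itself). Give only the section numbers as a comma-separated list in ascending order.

Paragraph 1 is struck. Paragraph 2 operates only by reference to Paragraph 1, so it falls with Paragraph 1. Under the stated default rule, only provisions that cannot operate independently fall away; the rest are enforced. Paragraph 3, Paragraph 4, Paragraph 5, Paragraph 6, Paragraph 7, and Paragraph 8 remain in effect.

1, 2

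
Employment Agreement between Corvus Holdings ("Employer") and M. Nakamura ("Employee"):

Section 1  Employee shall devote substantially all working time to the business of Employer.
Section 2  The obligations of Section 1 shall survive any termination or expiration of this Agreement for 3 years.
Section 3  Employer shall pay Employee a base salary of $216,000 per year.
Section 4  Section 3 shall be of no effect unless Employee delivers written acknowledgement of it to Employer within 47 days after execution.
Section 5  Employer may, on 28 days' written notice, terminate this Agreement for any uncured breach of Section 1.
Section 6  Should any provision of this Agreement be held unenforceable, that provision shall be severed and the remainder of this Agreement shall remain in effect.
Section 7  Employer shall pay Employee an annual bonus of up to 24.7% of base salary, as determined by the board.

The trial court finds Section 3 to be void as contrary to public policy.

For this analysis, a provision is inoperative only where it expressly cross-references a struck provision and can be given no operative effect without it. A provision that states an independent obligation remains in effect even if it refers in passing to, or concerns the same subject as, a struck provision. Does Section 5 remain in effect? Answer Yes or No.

Section 3 is struck. The only function of Section 4 is the acknowledgement condition for Section 3, so it cannot stand once Section 3 is removed. Under the severability clause in Section 6, the remaining provisions continue in force. The provisions still in force are Section 1, Section 2, Section 5, Section 6, and Section 7. Section 5 is among the surviving provisions, so the answer is yes.

Yes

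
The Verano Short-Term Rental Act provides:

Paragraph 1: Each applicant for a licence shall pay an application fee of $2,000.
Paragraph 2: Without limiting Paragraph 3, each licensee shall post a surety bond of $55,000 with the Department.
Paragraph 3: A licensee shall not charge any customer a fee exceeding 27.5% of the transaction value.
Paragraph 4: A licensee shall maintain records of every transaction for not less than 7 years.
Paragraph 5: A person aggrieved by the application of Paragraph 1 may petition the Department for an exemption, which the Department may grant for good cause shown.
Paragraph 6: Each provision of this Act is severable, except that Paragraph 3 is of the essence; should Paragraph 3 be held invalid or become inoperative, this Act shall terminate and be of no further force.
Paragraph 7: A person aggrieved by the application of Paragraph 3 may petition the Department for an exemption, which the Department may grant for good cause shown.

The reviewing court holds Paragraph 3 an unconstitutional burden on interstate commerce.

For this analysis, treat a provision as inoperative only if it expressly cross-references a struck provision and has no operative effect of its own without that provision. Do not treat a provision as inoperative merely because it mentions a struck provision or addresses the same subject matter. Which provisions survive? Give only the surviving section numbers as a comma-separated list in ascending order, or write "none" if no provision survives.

none

Paragraph 3 is struck. Paragraph 7 operates only by reference to Paragraph 3, so it falls with Paragraph 3. Paragraph 6 makes Paragraph 3 an essential term, and Paragraph 3 is the provision held invalid; under Paragraph 6, the entire Act is therefore void. No provision of the Act survives.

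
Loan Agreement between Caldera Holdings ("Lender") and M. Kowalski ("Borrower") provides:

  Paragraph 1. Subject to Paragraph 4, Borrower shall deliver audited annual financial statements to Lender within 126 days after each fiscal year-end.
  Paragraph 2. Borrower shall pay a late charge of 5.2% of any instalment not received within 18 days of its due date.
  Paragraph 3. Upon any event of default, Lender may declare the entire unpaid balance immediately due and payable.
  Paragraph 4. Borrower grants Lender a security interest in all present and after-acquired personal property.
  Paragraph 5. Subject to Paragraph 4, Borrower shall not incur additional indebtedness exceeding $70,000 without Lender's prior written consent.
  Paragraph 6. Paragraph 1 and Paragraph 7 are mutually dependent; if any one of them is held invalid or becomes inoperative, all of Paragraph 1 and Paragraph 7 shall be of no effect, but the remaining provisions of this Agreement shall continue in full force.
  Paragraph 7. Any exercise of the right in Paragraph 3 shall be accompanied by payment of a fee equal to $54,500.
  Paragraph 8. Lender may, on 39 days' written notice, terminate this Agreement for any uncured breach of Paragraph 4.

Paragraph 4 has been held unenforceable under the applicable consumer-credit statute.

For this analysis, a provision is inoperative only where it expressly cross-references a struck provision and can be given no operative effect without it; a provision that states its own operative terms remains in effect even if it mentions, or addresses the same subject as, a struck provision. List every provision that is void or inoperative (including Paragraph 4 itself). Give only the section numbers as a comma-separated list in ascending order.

Paragraph 4 is struck. The only function of Paragraph 8 is the termination right for breach of Paragraph 4, so it cannot stand once Paragraph 4 is removed. Paragraph 1 mentions Paragraph 4 but its own obligation stands independently of Paragraph 4, so Paragraph 1 is not affected. Paragraph 5 mentions Paragraph 4 but its own obligation stands independently of Paragraph 4, so Paragraph 5 is not affected. Paragraph 6 ties Paragraph 1 and Paragraph 7 together, but none of those is affected here; the remaining provisions continue in force under Paragraph 6. The provisions still in force are Paragraph 1, Paragraph 2, Paragraph 3, Paragraph 5, Paragraph 6, and Paragraph 7.

4, 8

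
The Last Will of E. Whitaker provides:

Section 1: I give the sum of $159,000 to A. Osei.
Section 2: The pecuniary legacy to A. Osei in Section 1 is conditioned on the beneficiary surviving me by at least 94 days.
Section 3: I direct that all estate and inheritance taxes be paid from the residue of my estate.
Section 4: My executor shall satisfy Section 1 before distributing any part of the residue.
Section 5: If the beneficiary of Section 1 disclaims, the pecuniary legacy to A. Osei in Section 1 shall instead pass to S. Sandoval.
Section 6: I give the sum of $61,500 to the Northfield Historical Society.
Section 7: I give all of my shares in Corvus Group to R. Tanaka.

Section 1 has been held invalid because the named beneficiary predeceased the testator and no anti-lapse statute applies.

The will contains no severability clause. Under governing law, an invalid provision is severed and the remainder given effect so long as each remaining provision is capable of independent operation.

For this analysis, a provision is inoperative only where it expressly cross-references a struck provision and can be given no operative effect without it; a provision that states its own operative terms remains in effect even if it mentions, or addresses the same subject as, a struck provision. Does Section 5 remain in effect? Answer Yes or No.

No

Section 1 is struck. Section 2 operates only by reference to Section 1, so it falls with Section 1. Section 4 has no operative effect of its own apart from Section 1 and is therefore inoperative. Section 5 has no operative effect of its own apart from Section 1 and is therefore inoperative. With no severability clause, the stated default rule severs what cannot stand and enforces each remaining provision that can operate on its own. The provisions still in force are Section 3, Section 6, and Section 7. Section 5 is among the inoperative provisions, so the answer is no.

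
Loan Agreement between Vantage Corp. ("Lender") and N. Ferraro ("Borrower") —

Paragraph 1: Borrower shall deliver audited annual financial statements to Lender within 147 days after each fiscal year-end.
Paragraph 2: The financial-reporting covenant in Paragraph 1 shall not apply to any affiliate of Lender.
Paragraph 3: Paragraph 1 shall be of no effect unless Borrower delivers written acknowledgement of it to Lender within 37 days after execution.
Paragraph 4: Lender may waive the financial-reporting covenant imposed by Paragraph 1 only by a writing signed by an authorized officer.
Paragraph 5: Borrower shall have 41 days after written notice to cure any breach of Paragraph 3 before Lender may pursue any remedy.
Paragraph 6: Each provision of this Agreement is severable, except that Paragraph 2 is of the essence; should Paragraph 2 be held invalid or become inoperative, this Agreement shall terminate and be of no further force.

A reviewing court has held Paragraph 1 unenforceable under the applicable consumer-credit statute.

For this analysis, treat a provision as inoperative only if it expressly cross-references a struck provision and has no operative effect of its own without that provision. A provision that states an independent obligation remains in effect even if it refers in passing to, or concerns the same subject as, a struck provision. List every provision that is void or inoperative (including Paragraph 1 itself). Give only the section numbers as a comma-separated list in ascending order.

Paragraph 1 is struck. Paragraph 2 operates only by reference to Paragraph 1, so it falls with Paragraph 1. Paragraph 3 operates only by reference to Paragraph 1, so it falls with Paragraph 1. The only function of Paragraph 4 is the waiver condition for Paragraph 1, so it cannot stand once Paragraph 1 is removed. Paragraph 5 operates only by reference to Paragraph 3, so it falls with Paragraph 3. Paragraph 6 makes Paragraph 2 an essential term, and Paragraph 2 has been rendered inoperative by the cascade; under Paragraph 6, the entire Agreement is therefore void. No provision of the Agreement survives.

1, 2, 3, 4, 5, 6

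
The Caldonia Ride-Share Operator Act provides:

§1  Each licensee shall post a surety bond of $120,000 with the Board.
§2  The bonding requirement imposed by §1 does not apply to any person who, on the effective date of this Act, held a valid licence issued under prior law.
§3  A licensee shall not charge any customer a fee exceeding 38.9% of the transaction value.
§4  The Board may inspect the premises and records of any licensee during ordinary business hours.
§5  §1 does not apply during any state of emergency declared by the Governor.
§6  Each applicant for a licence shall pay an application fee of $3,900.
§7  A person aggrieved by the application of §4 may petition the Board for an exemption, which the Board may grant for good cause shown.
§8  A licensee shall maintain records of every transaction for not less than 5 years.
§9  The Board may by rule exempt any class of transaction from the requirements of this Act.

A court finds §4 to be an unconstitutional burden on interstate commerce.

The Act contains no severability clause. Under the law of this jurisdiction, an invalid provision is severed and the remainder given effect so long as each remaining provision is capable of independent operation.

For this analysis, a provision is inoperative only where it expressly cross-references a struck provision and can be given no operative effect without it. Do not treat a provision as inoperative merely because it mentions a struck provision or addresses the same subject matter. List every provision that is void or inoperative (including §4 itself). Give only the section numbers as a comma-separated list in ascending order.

4, 7

§4 is struck. §7 merely fixes the exemption procedure for §4; with §4 gone it has nothing to operate on and falls away. Under the stated default rule, only provisions that cannot operate independently fall away; the rest are enforced. The provisions still in force are §1, §2, §3, §5, §6, §8, and §9.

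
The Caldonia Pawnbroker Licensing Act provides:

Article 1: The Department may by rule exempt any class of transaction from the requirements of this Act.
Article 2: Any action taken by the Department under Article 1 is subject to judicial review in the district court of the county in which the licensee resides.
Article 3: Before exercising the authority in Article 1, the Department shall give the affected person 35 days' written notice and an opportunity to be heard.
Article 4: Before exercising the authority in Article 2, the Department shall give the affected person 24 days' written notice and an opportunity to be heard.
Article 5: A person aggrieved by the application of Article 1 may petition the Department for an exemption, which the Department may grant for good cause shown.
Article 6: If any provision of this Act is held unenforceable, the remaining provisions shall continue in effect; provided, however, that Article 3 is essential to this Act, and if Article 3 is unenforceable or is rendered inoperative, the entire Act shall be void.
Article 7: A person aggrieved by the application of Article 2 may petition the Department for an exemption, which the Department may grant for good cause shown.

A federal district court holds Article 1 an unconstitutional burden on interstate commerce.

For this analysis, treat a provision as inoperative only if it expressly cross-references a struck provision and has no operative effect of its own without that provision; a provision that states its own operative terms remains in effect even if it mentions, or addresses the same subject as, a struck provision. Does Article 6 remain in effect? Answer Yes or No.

Article 1 is struck. Article 2 operates only by reference to Article 1, so it falls with Article 1. Article 3 merely fixes the notice-and-hearing requirement for Article 1; with Article 1 gone it has nothing to operate on and falls away. Article 5 operates only by reference to Article 1, so it falls with Article 1. The only function of Article 4 is the notice-and-hearing requirement for Article 2, so it cannot stand once Article 2 is removed. Article 7 operates only by reference to Article 2, so it falls with Article 2. Article 6 makes Article 3 an essential term, and Article 3 has been rendered inoperative by the cascade; under Article 6, the entire Act is therefore void. No provision of the Act survives. Article 6 is among the inoperative provisions, so the answer is no.

No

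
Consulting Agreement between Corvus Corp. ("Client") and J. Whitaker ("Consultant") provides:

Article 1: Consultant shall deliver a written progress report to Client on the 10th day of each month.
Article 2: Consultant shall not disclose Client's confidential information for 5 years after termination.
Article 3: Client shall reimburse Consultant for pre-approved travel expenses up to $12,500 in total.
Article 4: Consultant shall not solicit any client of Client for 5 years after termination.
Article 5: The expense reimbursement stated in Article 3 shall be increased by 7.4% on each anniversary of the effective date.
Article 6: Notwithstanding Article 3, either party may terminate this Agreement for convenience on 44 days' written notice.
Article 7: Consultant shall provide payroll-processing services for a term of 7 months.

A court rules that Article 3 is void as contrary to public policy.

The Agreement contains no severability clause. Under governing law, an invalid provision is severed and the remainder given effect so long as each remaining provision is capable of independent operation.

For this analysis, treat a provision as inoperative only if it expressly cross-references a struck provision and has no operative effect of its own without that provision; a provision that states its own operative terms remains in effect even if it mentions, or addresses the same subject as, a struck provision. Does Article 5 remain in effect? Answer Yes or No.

No

Article 3 is struck. Article 5 has no operative effect of its own apart from Article 3 and is therefore inoperative. Article 6 mentions Article 3 but its own obligation stands independently of Article 3, so Article 6 is not affected. Under the stated default rule, only provisions that cannot operate independently fall away; the rest are enforced. The provisions still in force are Article 1, Article 2, Article 4, Article 6, and Article 7. Article 5 is among the inoperative provisions, so the answer is no.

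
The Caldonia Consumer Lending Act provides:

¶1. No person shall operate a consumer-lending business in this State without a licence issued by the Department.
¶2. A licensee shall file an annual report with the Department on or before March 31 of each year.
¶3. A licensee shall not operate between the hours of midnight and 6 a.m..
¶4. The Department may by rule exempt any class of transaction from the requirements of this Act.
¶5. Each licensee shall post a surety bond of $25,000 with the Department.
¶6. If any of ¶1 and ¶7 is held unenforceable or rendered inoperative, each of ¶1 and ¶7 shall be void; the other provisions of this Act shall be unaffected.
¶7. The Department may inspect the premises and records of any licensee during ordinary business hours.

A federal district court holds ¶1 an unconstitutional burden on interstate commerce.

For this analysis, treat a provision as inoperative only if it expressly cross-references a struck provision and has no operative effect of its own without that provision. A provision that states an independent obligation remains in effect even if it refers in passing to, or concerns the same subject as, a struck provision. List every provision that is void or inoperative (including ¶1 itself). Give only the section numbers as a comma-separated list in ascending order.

¶1 is struck. Nothing else in the Act is defined by reference to ¶1. ¶6 declares ¶1 and ¶7 mutually dependent; since one of them has fallen, all of them are of no effect. That brings down ¶7 as well. The remainder continues in force under ¶6. ¶2, ¶3, ¶4, ¶5, and ¶6 remain in effect.

1, 7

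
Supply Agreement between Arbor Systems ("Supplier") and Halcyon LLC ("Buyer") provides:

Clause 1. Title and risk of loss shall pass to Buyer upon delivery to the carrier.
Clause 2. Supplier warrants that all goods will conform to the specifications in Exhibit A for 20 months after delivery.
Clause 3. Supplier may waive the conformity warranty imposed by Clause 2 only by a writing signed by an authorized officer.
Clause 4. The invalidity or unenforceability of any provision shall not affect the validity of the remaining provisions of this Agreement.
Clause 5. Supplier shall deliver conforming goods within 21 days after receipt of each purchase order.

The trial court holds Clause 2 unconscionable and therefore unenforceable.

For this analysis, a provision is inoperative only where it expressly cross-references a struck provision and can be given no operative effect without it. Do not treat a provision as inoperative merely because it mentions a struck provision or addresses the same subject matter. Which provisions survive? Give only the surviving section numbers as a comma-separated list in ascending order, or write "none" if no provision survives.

1, 4, 5

Clause 2 is struck. Clause 3 has no operative effect of its own apart from Clause 2 and is therefore inoperative. Clause 4 is a severability clause and preserves every provision that can still be given independent effect. That leaves Clause 1, Clause 4, and Clause 5 in effect.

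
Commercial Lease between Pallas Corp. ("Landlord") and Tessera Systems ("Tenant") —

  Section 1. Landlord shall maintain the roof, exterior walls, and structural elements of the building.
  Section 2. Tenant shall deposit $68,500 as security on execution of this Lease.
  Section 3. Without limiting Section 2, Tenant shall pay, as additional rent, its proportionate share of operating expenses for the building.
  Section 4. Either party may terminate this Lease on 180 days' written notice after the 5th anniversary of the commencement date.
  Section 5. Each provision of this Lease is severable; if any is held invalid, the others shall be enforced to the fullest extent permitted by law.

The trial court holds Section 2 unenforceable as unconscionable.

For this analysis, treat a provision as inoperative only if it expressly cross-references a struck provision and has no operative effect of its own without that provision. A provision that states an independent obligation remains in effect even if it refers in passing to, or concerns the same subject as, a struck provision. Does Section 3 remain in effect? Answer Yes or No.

Yes

Section 2 is struck. Section 3 mentions Section 2 but its own obligation stands independently of Section 2, so Section 3 is not affected. Nothing else in the Lease is defined by reference to Section 2. Section 5 is a severability clause and preserves every provision that can still be given independent effect. That leaves Section 1, Section 3, Section 4, and Section 5 in effect. Section 3 is among the surviving provisions, so the answer is yes.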